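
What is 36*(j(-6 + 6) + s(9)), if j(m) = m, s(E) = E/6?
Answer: 54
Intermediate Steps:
s(E) = E/6 (s(E) = E*(⅙) = E/6)
36*(j(-6 + 6) + s(9)) = 36*((-6 + 6) + (⅙)*9) = 36*(0 + 3/2) = 36*(3/2) = 54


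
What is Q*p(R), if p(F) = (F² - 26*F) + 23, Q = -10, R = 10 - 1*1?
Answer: 1300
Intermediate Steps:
R = 9 (R = 10 - 1 = 9)
p(F) = 23 + F² - 26*F
Q*p(R) = -10*(23 + 9² - 26*9) = -10*(23 + 81 - 234) = -10*(-130) = 1300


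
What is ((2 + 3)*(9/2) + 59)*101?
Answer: 16463/2 ≈ 8231.5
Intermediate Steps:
((2 + 3)*(9/2) + 59)*101 = (5*(9*(½)) + 59)*101 = (5*(9/2) + 59)*101 = (45/2 + 59)*101 = (163/2)*101 = 16463/2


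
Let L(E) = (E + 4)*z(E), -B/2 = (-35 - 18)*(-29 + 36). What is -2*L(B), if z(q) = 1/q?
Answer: -746/371 ≈ -2.0108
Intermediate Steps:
B = 742 (B = -2*(-35 - 18)*(-29 + 36) = -(-106)*7 = -2*(-371) = 742)
L(E) = (4 + E)/E (L(E) = (E + 4)/E = (4 + E)/E)
-2*L(B) = -2*(4 + 742)/742 = -746/371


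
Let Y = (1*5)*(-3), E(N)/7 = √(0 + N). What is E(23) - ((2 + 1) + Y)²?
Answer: -144 + 7*√23 ≈ -110.43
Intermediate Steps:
E(N) = 7*√N (E(N) = 7*√(0 + N) = 7*√N)
Y = -15 (Y = 5*(-3) = -15)
E(23) - ((2 + 1) + Y)² = 7*√23 - ((2 + 1) - 15)² = 7*√23 - (3 - 15)² = 7*√23 - 1*(-12)² = 7*√23 - 1*144 = 7*√23 - 144 = -144 + 7*√23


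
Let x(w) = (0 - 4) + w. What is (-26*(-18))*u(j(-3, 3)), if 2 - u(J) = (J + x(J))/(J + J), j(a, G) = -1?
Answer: -468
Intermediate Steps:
x(w) = -4 + w
u(J) = 2 - (-4 + 2*J)/(2*J) (u(J) = 2 - (J + (-4 + J))/(J + J) = 2 - (-4 + 2*J)/(2*J))
(-26*(-18))*u(j(-3, 3)) = (-26*(-18))*((2 - 1)/(-1)) = 468*(-1*1) = 468*(-1) = -468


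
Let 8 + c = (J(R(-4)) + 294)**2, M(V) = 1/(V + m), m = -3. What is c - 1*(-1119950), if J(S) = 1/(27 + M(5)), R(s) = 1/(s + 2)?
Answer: 3649358134/3025 ≈ 1.2064e+6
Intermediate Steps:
M(V) = 1/(-3 + V) (M(V) = 1/(V - 3) = 1/(-3 + V))
R(s) = 1/(2 + s)
J(S) = 2/55 (J(S) = 1/(27 + 1/(-3 + 5)) = 1/(27 + 1/2) = 1/(55/2) = 2/55)
c = 261509384/3025 (c = -8 + (2/55 + 294)**2 = -8 + (16172/55)**2 = -8 + 261533584/3025 = 261509384/3025 ≈ 86449.)
c - 1*(-1119950) = 261509384/3025 - 1*(-1119950) = 261509384/3025 + 1119950 = 3649358134/3025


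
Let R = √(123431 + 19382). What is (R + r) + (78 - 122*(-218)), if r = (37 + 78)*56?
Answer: 33114 + √142813 ≈ 33492.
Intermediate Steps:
R = √142813 ≈ 377.91
r = 6440 (r = 115*56 = 6440)
(R + r) + (78 - 122*(-218)) = (√142813 + 6440) + (78 - 122*(-218)) = (6440 + √142813) + (78 + 26596) = (6440 + √142813) + 26674 = 33114 + √142813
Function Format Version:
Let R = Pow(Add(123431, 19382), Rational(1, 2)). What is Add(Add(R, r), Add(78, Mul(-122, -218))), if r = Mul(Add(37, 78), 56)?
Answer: Add(33114, Pow(142813, Rational(1, 2))) ≈ 33492.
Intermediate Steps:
R = Pow(142813, Rational(1, 2)) ≈ 377.91
r = 6440 (r = Mul(115, 56) = 6440)
Add(Add(R, r), Add(78, Mul(-122, -218))) = Add(Add(Pow(142813, Rational(1, 2)), 6440), Add(78, Mul(-122, -218))) = Add(Add(6440, Pow(142813, Rational(1, 2))), Add(78, 26596)) = Add(Add(6440, Pow(142813, Rational(1, 2))), 26674) = Add(33114, Pow(142813, Rational(1, 2)))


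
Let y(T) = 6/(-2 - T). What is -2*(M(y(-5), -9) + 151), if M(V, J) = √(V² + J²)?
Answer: -302 - 2*√85 ≈ -320.44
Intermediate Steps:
M(V, J) = √(J² + V²)
-2*(M(y(-5), -9) + 151) = -2*(√((-9)² + (-6/(2 - 5))²) + 151) = -2*(√(81 + (-6/(-3))²) + 151) = -2*(√(81 + (-6*(-⅓))²) + 151) = -2*(√(81 + 2²) + 151) = -2*(√(81 + 4) + 151) = -2*(√85 + 151) = -2*(151 + √85) = -302 - 2*√85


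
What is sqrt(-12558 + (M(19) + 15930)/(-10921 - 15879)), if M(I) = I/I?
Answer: I*sqrt(22550212177)/1340 ≈ 112.07*I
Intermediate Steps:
M(I) = 1
sqrt(-12558 + (M(19) + 15930)/(-10921 - 15879)) = sqrt(-12558 + (1 + 15930)/(-10921 - 15879)) = sqrt(-12558 + 15931/(-26800)) = sqrt(-12558 + 15931*(-1/26800)) = sqrt(-12558 - 15931/26800) = sqrt(-336570331/26800) = I*sqrt(22550212177)/1340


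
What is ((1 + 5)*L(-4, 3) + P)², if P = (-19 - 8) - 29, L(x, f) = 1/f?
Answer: 2916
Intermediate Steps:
P = -56 (P = -27 - 29 = -56)
((1 + 5)*L(-4, 3) + P)² = ((1 + 5)/3 - 56)² = (6*(⅓) - 56)² = (2 - 56)² = (-54)² = 2916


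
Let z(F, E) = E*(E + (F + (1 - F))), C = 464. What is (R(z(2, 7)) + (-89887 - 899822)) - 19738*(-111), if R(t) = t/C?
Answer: 69670129/58 ≈ 1.2012e+6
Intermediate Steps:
z(F, E) = E*(1 + E) (z(F, E) = E*(E + 1) = E*(1 + E))
R(t) = t/464
(R(z(2, 7)) + (-89887 - 899822)) - 19738*(-111) = ((7*(1 + 7))/464 + (-89887 - 899822)) - 19738*(-111) = ((7*8)/464 - 989709) + 2190918 = ((1/464)*56 - 989709) + 2190918 = (7/58 - 989709) + 2190918 = -57403115/58 + 2190918 = 69670129/58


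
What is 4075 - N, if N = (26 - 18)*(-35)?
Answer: 4355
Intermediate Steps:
N = -280 (N = 8*(-35) = -280)
4075 - N = 4075 - 1*(-280) = 4075 + 280 = 4355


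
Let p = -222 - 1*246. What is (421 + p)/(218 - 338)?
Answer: 47/120 ≈ 0.39167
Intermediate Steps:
p = -468 (p = -222 - 246 = -468)
(421 + p)/(218 - 338) = (421 - 468)/(218 - 338) = -47/(-120) = -47*(-1/120) = 47/120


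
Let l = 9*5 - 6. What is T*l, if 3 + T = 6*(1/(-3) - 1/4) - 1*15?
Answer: -1677/2 ≈ -838.50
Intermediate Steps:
T = -43/2 (T = -3 + (6*(1/(-3) - 1/4) - 1*15) = -3 + (6*(1*(-1/3) - 1*1/4) - 15) = -3 + (6*(-1/3 - 1/4) - 15) = -3 + (6*(-7/12) - 15) = -3 + (-7/2 - 15) = -3 - 37/2 = -43/2 ≈ -21.500)
l = 39 (l = 45 - 6 = 39)
T*l = -43/2*39 = -1677/2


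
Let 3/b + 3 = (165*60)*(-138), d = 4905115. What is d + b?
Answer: 2233794276114/455401 ≈ 4.9051e+6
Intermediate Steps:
b = -1/455401 (b = 3/(-3 + (165*60)*(-138)) = 3/(-3 + 9900*(-138)) = 3/(-3 - 1366200) = 3/(-1366203) = 3*(-1/1366203) = -1/455401 ≈ -2.1959e-6)
d + b = 4905115 - 1/455401 = 2233794276114/455401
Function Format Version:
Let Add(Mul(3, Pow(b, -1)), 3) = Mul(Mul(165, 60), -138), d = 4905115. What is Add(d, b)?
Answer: Rational(2233794276114, 455401) ≈ 4.9051e+6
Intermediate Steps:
b = Rational(-1, 455401) (b = Mul(3, Pow(Add(-3, Mul(Mul(165, 60), -138)), -1)) = Mul(3, Pow(Add(-3, Mul(9900, -138)), -1)) = Mul(3, Pow(Add(-3, -1366200), -1)) = Mul(3, Pow(-1366203, -1)) = Mul(3, Rational(-1, 1366203)) = Rational(-1, 455401) ≈ -2.1959e-6)
Add(d, b) = Add(4905115, Rational(-1, 455401)) = Rational(2233794276114, 455401)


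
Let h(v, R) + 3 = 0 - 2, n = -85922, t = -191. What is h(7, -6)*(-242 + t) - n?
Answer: 88087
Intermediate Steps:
h(v, R) = -5 (h(v, R) = -3 + (0 - 2) = -3 - 2 = -5)
h(7, -6)*(-242 + t) - n = -5*(-242 - 191) - 1*(-85922) = -5*(-433) + 85922 = 2165 + 85922 = 88087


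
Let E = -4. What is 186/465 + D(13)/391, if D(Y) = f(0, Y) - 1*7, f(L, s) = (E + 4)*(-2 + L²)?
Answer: 747/1955 ≈ 0.38210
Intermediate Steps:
f(L, s) = 0 (f(L, s) = (-4 + 4)*(-2 + L²) = 0*(-2 + L²) = 0)
D(Y) = -7 (D(Y) = 0 - 1*7 = 0 - 7 = -7)
186/465 + D(13)/391 = 186/465 - 7/391 = 186*(1/465) - 7*1/391 = ⅖ - 7/391 = 747/1955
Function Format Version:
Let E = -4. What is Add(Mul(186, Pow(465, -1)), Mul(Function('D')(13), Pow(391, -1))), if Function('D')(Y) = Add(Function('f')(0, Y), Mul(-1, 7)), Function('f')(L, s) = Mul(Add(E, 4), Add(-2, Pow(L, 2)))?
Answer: Rational(747, 1955) ≈ 0.38210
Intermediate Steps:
Function('f')(L, s) = 0 (Function('f')(L, s) = Mul(Add(-4, 4), Add(-2, Pow(L, 2))) = Mul(0, Add(-2, Pow(L, 2))) = 0)
Function('D')(Y) = -7 (Function('D')(Y) = Add(0, Mul(-1, 7)) = Add(0, -7) = -7)
Add(Mul(186, Pow(465, -1)), Mul(Function('D')(13), Pow(391, -1))) = Add(Mul(186, Pow(465, -1)), Mul(-7, Pow(391, -1))) = Add(Mul(186, Rational(1, 465)), Mul(-7, Rational(1, 391))) = Add(Rational(2, 5), Rational(-7, 391)) = Rational(747, 1955)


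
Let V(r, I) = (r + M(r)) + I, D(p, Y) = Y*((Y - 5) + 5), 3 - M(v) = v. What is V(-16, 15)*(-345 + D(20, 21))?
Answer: 1728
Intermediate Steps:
M(v) = 3 - v
D(p, Y) = Y**2 (D(p, Y) = Y*((-5 + Y) + 5) = Y*Y = Y**2)
V(r, I) = 3 + I (V(r, I) = (r + (3 - r)) + I = 3 + I)
V(-16, 15)*(-345 + D(20, 21)) = (3 + 15)*(-345 + 21**2) = 18*(-345 + 441) = 18*96 = 1728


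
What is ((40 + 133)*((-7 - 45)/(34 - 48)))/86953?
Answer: 4498/608671 ≈ 0.0073899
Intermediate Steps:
((40 + 133)*((-7 - 45)/(34 - 48)))/86953 = (173*(-52/(-14)))*(1/86953) = (173*(-52*(-1/14)))*(1/86953) = (173*(26/7))*(1/86953) = (4498/7)*(1/86953) = 4498/608671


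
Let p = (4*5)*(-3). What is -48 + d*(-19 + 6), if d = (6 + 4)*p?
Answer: 7752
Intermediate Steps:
p = -60 (p = 20*(-3) = -60)
d = -600 (d = (6 + 4)*(-60) = 10*(-60) = -600)
-48 + d*(-19 + 6) = -48 - 600*(-19 + 6) = -48 - 600*(-13) = -48 + 7800 = 7752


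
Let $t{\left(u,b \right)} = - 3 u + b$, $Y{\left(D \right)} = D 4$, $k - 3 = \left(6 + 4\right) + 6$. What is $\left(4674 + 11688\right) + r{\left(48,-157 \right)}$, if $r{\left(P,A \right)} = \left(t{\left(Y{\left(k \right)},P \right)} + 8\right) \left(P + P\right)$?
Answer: $-150$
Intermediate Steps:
$k = 19$ ($k = 3 + \left(\left(6 + 4\right) + 6\right) = 3 + \left(10 + 6\right) = 3 + 16 = 19$)
$Y{\left(D \right)} = 4 D$
$t{\left(u,b \right)} = b - 3 u$
$r{\left(P,A \right)} = 2 P \left(-220 + P\right)$ ($r{\left(P,A \right)} = \left(\left(P - 3 \cdot 4 \cdot 19\right) + 8\right) \left(P + P\right) = \left(\left(P - 228\right) + 8\right) 2 P = \left(\left(-228 + P\right) + 8\right) 2 P = \left(-220 + P\right) 2 P = 2 P \left(-220 + P\right)$)
$\left(4674 + 11688\right) + r{\left(48,-157 \right)} = \left(4674 + 11688\right) + 2 \cdot 48 \left(-220 + 48\right) = 16362 + 2 \cdot 48 \left(-172\right) = 16362 - 16512 = -150$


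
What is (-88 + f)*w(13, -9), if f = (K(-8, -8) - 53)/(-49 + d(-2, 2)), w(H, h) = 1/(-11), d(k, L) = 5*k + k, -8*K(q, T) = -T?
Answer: 5314/671 ≈ 7.9195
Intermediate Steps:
K(q, T) = T/8 (K(q, T) = -(-1)*T/8 = T/8)
d(k, L) = 6*k
w(H, h) = -1/11
f = 54/61 (f = ((1/8)*(-8) - 53)/(-49 + 6*(-2)) = (-1 - 53)/(-49 - 12) = -54/(-61) = -54*(-1/61) = 54/61 ≈ 0.88525)
(-88 + f)*w(13, -9) = (-88 + 54/61)*(-1/11) = -5314/61*(-1/11) = 5314/671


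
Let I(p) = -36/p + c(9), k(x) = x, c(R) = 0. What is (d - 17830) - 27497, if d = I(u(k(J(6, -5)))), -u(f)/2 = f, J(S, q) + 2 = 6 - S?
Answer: -45336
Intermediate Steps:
J(S, q) = 4 - S (J(S, q) = -2 + (6 - S) = 4 - S)
u(f) = -2*f
I(p) = -36/p (I(p) = -36/p + 0 = -36/p)
d = -9 (d = -36*(-1/(2*(4 - 1*6))) = -36*(-1/(2*(4 - 6))) = -36/((-2*(-2))) = -36/4 = -36*¼ = -9)
(d - 17830) - 27497 = (-9 - 17830) - 27497 = -17839 - 27497 = -45336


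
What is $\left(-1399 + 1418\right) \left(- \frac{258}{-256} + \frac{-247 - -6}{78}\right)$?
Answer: $- \frac{197467}{4992} \approx -39.557$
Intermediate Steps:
$\left(-1399 + 1418\right) \left(- \frac{258}{-256} + \frac{-247 - -6}{78}\right) = 19 \left(\left(-258\right) \left(- \frac{1}{256}\right) + \left(-247 + 6\right) \frac{1}{78}\right) = 19 \left(\frac{129}{128} - \frac{241}{78}\right) = 19 \left(- \frac{10393}{4992}\right) = - \frac{197467}{4992}$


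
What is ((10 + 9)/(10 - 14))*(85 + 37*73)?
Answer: -26467/2 ≈ -13234.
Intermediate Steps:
((10 + 9)/(10 - 14))*(85 + 37*73) = (19/(-4))*(85 + 2701) = (19*(-¼))*2786 = -19/4*2786 = -26467/2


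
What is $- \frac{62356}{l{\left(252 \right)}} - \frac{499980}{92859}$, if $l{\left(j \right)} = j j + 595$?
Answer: $- \frac{138602688}{21802817} \approx -6.3571$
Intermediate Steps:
$l{\left(j \right)} = 595 + j^{2}$ ($l{\left(j \right)} = j^{2} + 595 = 595 + j^{2}$)
$- \frac{62356}{l{\left(252 \right)}} - \frac{499980}{92859} = - \frac{62356}{595 + 252^{2}} - \frac{499980}{92859} = - \frac{62356}{595 + 63504} - \frac{12820}{2381} = - \frac{62356}{64099} - \frac{12820}{2381} = \left(-62356\right) \frac{1}{64099} - \frac{12820}{2381} = - \frac{8908}{9157} - \frac{12820}{2381} = - \frac{138602688}{21802817}$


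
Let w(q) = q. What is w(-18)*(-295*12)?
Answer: 63720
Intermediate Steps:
w(-18)*(-295*12) = -(-5310)*12 = -18*(-3540) = 63720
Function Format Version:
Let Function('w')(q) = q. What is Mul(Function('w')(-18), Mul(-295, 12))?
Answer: 63720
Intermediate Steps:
Mul(Function('w')(-18), Mul(-295, 12)) = Mul(-18, Mul(-295, 12)) = Mul(-18, -3540) = 63720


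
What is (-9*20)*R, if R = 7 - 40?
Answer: 5940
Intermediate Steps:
R = -33
(-9*20)*R = -9*20*(-33) = -180*(-33) = 5940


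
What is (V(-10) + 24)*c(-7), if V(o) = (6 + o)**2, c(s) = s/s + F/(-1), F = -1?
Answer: 80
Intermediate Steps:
c(s) = 2 (c(s) = s/s - 1/(-1) = 1 - 1*(-1) = 1 + 1 = 2)
(V(-10) + 24)*c(-7) = ((6 - 10)**2 + 24)*2 = ((-4)**2 + 24)*2 = (16 + 24)*2 = 40*2 = 80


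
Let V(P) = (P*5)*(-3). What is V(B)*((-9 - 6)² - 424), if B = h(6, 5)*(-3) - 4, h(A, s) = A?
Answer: -65670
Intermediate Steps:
B = -22 (B = 6*(-3) - 4 = -18 - 4 = -22)
V(P) = -15*P (V(P) = (5*P)*(-3) = -15*P)
V(B)*((-9 - 6)² - 424) = (-15*(-22))*((-9 - 6)² - 424) = 330*((-15)² - 424) = 330*(225 - 424) = 330*(-199) = -65670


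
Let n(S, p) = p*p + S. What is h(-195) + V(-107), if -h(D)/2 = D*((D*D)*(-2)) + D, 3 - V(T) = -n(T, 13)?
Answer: -29659045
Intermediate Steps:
n(S, p) = S + p**2 (n(S, p) = p**2 + S = S + p**2)
V(T) = 172 + T (V(T) = 3 - (-1)*(T + 13**2) = 3 - (-1)*(T + 169) = 3 - (-1)*(169 + T) = 3 - (-169 - T) = 3 + (169 + T) = 172 + T)
h(D) = -2*D + 4*D**3 (h(D) = -2*(D*((D*D)*(-2)) + D) = -2*(D*(D**2*(-2)) + D) = -2*(D*(-2*D**2) + D) = -2*(-2*D**3 + D) = -2*(D - 2*D**3) = -2*D + 4*D**3)
h(-195) + V(-107) = (-2*(-195) + 4*(-195)**3) + (172 - 107) = (390 + 4*(-7414875)) + 65 = (390 - 29659500) + 65 = -29659110 + 65 = -29659045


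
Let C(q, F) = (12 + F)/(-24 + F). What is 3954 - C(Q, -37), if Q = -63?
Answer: 241169/61 ≈ 3953.6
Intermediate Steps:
C(q, F) = (12 + F)/(-24 + F)
3954 - C(Q, -37) = 3954 - (12 - 37)/(-24 - 37) = 3954 - (-25)/(-61) = 3954 - (-1)*(-25)/61 = 3954 - 1*25/61 = 3954 - 25/61 = 241169/61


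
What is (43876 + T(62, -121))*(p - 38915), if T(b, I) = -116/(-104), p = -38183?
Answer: -43976891945/13 ≈ -3.3828e+9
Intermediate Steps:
T(b, I) = 29/26 (T(b, I) = -116*(-1/104) = 29/26)
(43876 + T(62, -121))*(p - 38915) = (43876 + 29/26)*(-38183 - 38915) = (1140805/26)*(-77098) = -43976891945/13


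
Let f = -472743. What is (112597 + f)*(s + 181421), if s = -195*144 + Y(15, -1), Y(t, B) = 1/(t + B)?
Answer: -386576214575/7 ≈ -5.5225e+10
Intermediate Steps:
Y(t, B) = 1/(B + t)
s = -393119/14 (s = -195*144 + 1/(-1 + 15) = -28080 + 1/14 = -393119/14 ≈ -28080.)
(112597 + f)*(s + 181421) = (112597 - 472743)*(-393119/14 + 181421) = -360146*2146775/14 = -386576214575/7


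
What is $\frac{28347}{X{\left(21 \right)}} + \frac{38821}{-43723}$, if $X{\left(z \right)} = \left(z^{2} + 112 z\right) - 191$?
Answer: $\frac{1138403639}{113767246} \approx 10.006$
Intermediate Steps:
$X{\left(z \right)} = -191 + z^{2} + 112 z$
$\frac{28347}{X{\left(21 \right)}} + \frac{38821}{-43723} = \frac{28347}{-191 + 21^{2} + 112 \cdot 21} + \frac{38821}{-43723} = \frac{28347}{-191 + 441 + 2352} + 38821 \left(- \frac{1}{43723}\right) = \frac{28347}{2602} - \frac{38821}{43723} = \frac{1138403639}{113767246}$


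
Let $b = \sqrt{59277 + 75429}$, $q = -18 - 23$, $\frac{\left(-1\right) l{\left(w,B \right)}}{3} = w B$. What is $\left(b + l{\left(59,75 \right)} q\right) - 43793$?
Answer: $500482 + \sqrt{134706} \approx 5.0085 \cdot 10^{5}$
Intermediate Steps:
$l{\left(w,B \right)} = - 3 B w$ ($l{\left(w,B \right)} = - 3 w B = - 3 B w$)
$q = -41$ ($q = -18 - 23 = -41$)
$b = \sqrt{134706} \approx 367.02$
$\left(b + l{\left(59,75 \right)} q\right) - 43793 = \left(\sqrt{134706} + \left(-3\right) 75 \cdot 59 \left(-41\right)\right) - 43793 = \left(\sqrt{134706} - -544275\right) - 43793 = \left(\sqrt{134706} + 544275\right) - 43793 = \left(544275 + \sqrt{134706}\right) - 43793 = 500482 + \sqrt{134706}$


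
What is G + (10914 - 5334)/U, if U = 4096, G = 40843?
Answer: 41824627/1024 ≈ 40844.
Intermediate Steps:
G + (10914 - 5334)/U = 40843 + (10914 - 5334)/4096 = 40843 + 5580*(1/4096) = 40843 + 1395/1024 = 41824627/1024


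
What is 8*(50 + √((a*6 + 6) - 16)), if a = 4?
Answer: 400 + 8*√14 ≈ 429.93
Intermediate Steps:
8*(50 + √((a*6 + 6) - 16)) = 8*(50 + √((4*6 + 6) - 16)) = 8*(50 + √((24 + 6) - 16)) = 8*(50 + √(30 - 16)) = 8*(50 + √14) = 400 + 8*√14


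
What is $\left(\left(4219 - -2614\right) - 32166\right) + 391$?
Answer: $-24942$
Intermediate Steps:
$\left(\left(4219 - -2614\right) - 32166\right) + 391 = \left(\left(4219 + 2614\right) - 32166\right) + 391 = \left(6833 - 32166\right) + 391 = -25333 + 391 = -24942$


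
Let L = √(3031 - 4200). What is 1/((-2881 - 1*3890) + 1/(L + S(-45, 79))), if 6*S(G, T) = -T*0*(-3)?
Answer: -7915299/53594489530 + I*√1169/53594489530 ≈ -0.00014769 + 6.3795e-10*I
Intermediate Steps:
S(G, T) = 0 (S(G, T) = (-T*0*(-3))/6 = (-0*(-3))/6 = (-1*0)/6 = (⅙)*0 = 0)
L = I*√1169 (L = √(-1169) = I*√1169 ≈ 34.191*I)
1/((-2881 - 1*3890) + 1/(L + S(-45, 79))) = 1/((-2881 - 1*3890) + 1/(I*√1169 + 0)) = 1/((-2881 - 3890) + 1/(I*√1169)) = 1/(-6771 - I*√1169/1169)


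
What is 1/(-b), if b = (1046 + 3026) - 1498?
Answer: -1/2574 ≈ -0.00038850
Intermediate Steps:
b = 2574 (b = 4072 - 1498 = 2574)
1/(-b) = 1/(-1*2574) = 1/(-2574) = -1/2574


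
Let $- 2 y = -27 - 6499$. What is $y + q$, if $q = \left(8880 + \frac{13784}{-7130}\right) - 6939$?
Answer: $\frac{18545368}{3565} \approx 5202.1$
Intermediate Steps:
$y = 3263$ ($y = - \frac{-27 - 6499}{2} = \left(- \frac{1}{2}\right) \left(-6526\right) = 3263$)
$q = \frac{6912773}{3565}$ ($q = \left(8880 + 13784 \left(- \frac{1}{7130}\right)\right) - 6939 = \left(8880 - \frac{6892}{3565}\right) - 6939 = \frac{31650308}{3565} - 6939 = \frac{6912773}{3565} \approx 1939.1$)
$y + q = 3263 + \frac{6912773}{3565} = \frac{18545368}{3565}$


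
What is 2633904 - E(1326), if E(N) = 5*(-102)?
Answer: 2634414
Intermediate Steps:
E(N) = -510
2633904 - E(1326) = 2633904 - 1*(-510) = 2633904 + 510 = 2634414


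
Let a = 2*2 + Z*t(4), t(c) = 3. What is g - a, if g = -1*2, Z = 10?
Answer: -36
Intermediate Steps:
g = -2
a = 34 (a = 2*2 + 10*3 = 4 + 30 = 34)
g - a = -2 - 1*34 = -2 - 34 = -36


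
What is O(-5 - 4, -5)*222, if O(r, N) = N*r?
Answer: 9990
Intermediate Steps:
O(-5 - 4, -5)*222 = -5*(-5 - 4)*222 = -5*(-9)*222 = 45*222 = 9990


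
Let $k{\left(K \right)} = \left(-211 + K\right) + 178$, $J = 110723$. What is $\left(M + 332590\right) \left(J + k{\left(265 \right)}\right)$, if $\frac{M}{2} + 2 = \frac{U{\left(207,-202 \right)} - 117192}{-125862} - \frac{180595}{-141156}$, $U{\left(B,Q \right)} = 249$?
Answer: $\frac{18211599056372532265}{493504902} \approx 3.6903 \cdot 10^{10}$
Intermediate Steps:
$k{\left(K \right)} = -33 + K$
$M = \frac{617483509}{1480514706}$ ($M = -4 + 2 \left(\frac{249 - 117192}{-125862} - \frac{180595}{-141156}\right) = -4 + 2 \left(\left(-116943\right) \left(- \frac{1}{125862}\right) - - \frac{180595}{141156}\right) = -4 + 2 \left(\frac{38981}{41954} + \frac{180595}{141156}\right) = -4 + 2 \cdot \frac{6539542333}{2961029412} = -4 + \frac{6539542333}{1480514706} = \frac{617483509}{1480514706} \approx 0.41707$)
$\left(M + 332590\right) \left(J + k{\left(265 \right)}\right) = \left(\frac{617483509}{1480514706} + 332590\right) \left(110723 + \left(-33 + 265\right)\right) = \frac{492405003552049 \left(110723 + 232\right)}{1480514706} = \frac{492405003552049}{1480514706} \cdot 110955 = \frac{18211599056372532265}{493504902}$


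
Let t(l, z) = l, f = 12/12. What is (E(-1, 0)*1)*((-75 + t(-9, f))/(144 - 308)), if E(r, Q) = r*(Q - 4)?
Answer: 84/41 ≈ 2.0488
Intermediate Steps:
E(r, Q) = r*(-4 + Q)
f = 1 (f = 12*(1/12) = 1)
(E(-1, 0)*1)*((-75 + t(-9, f))/(144 - 308)) = (-(-4 + 0)*1)*((-75 - 9)/(144 - 308)) = (-1*(-4)*1)*(-84/(-164)) = (4*1)*(-84*(-1/164)) = 4*(21/41) = 84/41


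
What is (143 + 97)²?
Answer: 57600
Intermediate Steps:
(143 + 97)² = 240² = 57600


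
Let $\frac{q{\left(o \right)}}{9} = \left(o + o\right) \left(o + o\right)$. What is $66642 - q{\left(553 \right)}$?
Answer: $-10942482$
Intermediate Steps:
$q{\left(o \right)} = 36 o^{2}$ ($q{\left(o \right)} = 9 \left(o + o\right) \left(o + o\right) = 9 \cdot 2 o 2 o = 9 \cdot 4 o^{2} = 36 o^{2}$)
$66642 - q{\left(553 \right)} = 66642 - 36 \cdot 553^{2} = 66642 - 36 \cdot 305809 = 66642 - 11009124 = -10942482$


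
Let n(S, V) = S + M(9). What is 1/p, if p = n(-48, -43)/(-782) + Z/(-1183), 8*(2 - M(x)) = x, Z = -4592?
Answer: 1057264/4167649 ≈ 0.25368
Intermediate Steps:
M(x) = 2 - x/8
n(S, V) = 7/8 + S (n(S, V) = S + (2 - ⅛*9) = S + (2 - 9/8) = S + 7/8 = 7/8 + S)
p = 4167649/1057264 (p = (7/8 - 48)/(-782) - 4592/(-1183) = -377/8*(-1/782) - 4592*(-1/1183) = 377/6256 + 656/169 = 4167649/1057264 ≈ 3.9419)
1/p = 1/(4167649/1057264) = 1057264/4167649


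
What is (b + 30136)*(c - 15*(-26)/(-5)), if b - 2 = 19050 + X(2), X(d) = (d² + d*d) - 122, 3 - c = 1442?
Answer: -74445258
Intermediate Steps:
c = -1439 (c = 3 - 1*1442 = 3 - 1442 = -1439)
X(d) = -122 + 2*d² (X(d) = (d² + d²) - 122 = 2*d² - 122 = -122 + 2*d²)
b = 18938 (b = 2 + (19050 + (-122 + 2*2²)) = 2 + (19050 + (-122 + 2*4)) = 2 + (19050 + (-122 + 8)) = 2 + (19050 - 114) = 2 + 18936 = 18938)
(b + 30136)*(c - 15*(-26)/(-5)) = (18938 + 30136)*(-1439 - 15*(-26)/(-5)) = 49074*(-1439 + 390*(-⅕)) = 49074*(-1439 - 78) = 49074*(-1517) = -74445258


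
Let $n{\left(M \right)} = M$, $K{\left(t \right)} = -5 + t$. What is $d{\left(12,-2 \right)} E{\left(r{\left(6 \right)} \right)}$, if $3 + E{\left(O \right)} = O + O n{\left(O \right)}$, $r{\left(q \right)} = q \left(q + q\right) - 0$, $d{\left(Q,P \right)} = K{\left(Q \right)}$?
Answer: $36771$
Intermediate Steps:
$d{\left(Q,P \right)} = -5 + Q$
$r{\left(q \right)} = 2 q^{2}$ ($r{\left(q \right)} = q 2 q + 0 = 2 q^{2} + 0 = 2 q^{2}$)
$E{\left(O \right)} = -3 + O + O^{2}$ ($E{\left(O \right)} = -3 + \left(O + O O\right) = -3 + \left(O + O^{2}\right) = -3 + O + O^{2}$)
$d{\left(12,-2 \right)} E{\left(r{\left(6 \right)} \right)} = \left(-5 + 12\right) \left(-3 + 2 \cdot 6^{2} + \left(2 \cdot 6^{2}\right)^{2}\right) = 7 \left(-3 + 2 \cdot 36 + \left(2 \cdot 36\right)^{2}\right) = 7 \left(-3 + 72 + 72^{2}\right) = 7 \left(-3 + 72 + 5184\right) = 7 \cdot 5253 = 36771$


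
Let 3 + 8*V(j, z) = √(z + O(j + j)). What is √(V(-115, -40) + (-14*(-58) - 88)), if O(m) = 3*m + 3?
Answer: √(11578 + 2*I*√727)/4 ≈ 26.9 + 0.062645*I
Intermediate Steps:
O(m) = 3 + 3*m
V(j, z) = -3/8 + √(3 + z + 6*j)/8 (V(j, z) = -3/8 + √(z + (3 + 3*(j + j)))/8 = -3/8 + √(z + (3 + 3*(2*j)))/8 = -3/8 + √(z + (3 + 6*j))/8 = -3/8 + √(3 + z + 6*j)/8)
√(V(-115, -40) + (-14*(-58) - 88)) = √((-3/8 + √(3 - 40 + 6*(-115))/8) + (-14*(-58) - 88)) = √((-3/8 + √(3 - 40 - 690)/8) + (812 - 88)) = √((-3/8 + √(-727)/8) + 724) = √((-3/8 + (I*√727)/8) + 724) = √((-3/8 + I*√727/8) + 724) = √(5789/8 + I*√727/8)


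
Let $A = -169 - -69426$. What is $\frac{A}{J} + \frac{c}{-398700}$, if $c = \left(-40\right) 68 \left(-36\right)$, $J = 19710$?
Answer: $\frac{28536403}{8731530} \approx 3.2682$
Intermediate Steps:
$c = 97920$ ($c = \left(-2720\right) \left(-36\right) = 97920$)
$A = 69257$ ($A = -169 + 69426 = 69257$)
$\frac{A}{J} + \frac{c}{-398700} = \frac{69257}{19710} + \frac{97920}{-398700} = 69257 \cdot \frac{1}{19710} + 97920 \left(- \frac{1}{398700}\right) = \frac{69257}{19710} - \frac{544}{2215} = \frac{28536403}{8731530}$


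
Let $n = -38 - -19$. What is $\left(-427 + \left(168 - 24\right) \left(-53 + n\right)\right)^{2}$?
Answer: $116532025$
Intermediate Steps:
$n = -19$ ($n = -38 + 19 = -19$)
$\left(-427 + \left(168 - 24\right) \left(-53 + n\right)\right)^{2} = \left(-427 + \left(168 - 24\right) \left(-53 - 19\right)\right)^{2} = \left(-427 + 144 \left(-72\right)\right)^{2} = \left(-427 - 10368\right)^{2} = \left(-10795\right)^{2} = 116532025$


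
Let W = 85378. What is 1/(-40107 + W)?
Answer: 1/45271 ≈ 2.2089e-5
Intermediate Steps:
1/(-40107 + W) = 1/(-40107 + 85378) = 1/45271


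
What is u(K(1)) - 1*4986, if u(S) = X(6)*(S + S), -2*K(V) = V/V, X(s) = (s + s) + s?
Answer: -5004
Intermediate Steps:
X(s) = 3*s (X(s) = 2*s + s = 3*s)
K(V) = -½ (K(V) = -V/(2*V) = -½*1 = -½)
u(S) = 36*S (u(S) = (3*6)*(S + S) = 18*(2*S) = 36*S)
u(K(1)) - 1*4986 = 36*(-½) - 1*4986 = -18 - 4986 = -5004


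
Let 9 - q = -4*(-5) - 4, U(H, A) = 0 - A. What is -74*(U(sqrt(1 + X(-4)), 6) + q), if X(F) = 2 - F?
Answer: 962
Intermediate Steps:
U(H, A) = -A
q = -7 (q = 9 - (-4*(-5) - 4) = 9 - (20 - 4) = 9 - 1*16 = 9 - 16 = -7)
-74*(U(sqrt(1 + X(-4)), 6) + q) = -74*(-1*6 - 7) = -74*(-6 - 7) = -74*(-13) = 962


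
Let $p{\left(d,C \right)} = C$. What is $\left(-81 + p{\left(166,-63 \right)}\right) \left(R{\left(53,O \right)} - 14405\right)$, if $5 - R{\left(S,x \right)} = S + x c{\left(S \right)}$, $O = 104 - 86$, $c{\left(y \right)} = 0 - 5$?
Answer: $2068272$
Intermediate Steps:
$c{\left(y \right)} = -5$ ($c{\left(y \right)} = 0 - 5 = -5$)
$O = 18$ ($O = 104 - 86 = 18$)
$R{\left(S,x \right)} = 5 - S + 5 x$ ($R{\left(S,x \right)} = 5 - \left(S + x \left(-5\right)\right) = 5 - \left(S - 5 x\right) = 5 - S + 5 x$)
$\left(-81 + p{\left(166,-63 \right)}\right) \left(R{\left(53,O \right)} - 14405\right) = \left(-81 - 63\right) \left(\left(5 - 53 + 5 \cdot 18\right) - 14405\right) = - 144 \left(\left(5 - 53 + 90\right) - 14405\right) = - 144 \left(42 - 14405\right) = \left(-144\right) \left(-14363\right) = 2068272$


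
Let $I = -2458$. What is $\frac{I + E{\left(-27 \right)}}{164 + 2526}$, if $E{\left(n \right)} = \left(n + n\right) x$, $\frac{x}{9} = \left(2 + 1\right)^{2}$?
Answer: $- \frac{3416}{1345} \approx -2.5398$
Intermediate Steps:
$x = 81$ ($x = 9 \left(2 + 1\right)^{2} = 9 \cdot 3^{2} = 9 \cdot 9 = 81$)
$E{\left(n \right)} = 162 n$ ($E{\left(n \right)} = \left(n + n\right) 81 = 2 n 81 = 162 n$)
$\frac{I + E{\left(-27 \right)}}{164 + 2526} = \frac{-2458 + 162 \left(-27\right)}{164 + 2526} = \frac{-2458 - 4374}{2690} = \left(-6832\right) \frac{1}{2690} = - \frac{3416}{1345}$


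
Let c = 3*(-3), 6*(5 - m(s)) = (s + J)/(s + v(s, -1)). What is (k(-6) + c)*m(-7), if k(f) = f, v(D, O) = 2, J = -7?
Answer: -68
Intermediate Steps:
m(s) = 5 - (-7 + s)/(6*(2 + s)) (m(s) = 5 - (s - 7)/(6*(s + 2)) = 5 - (-7 + s)/(6*(2 + s)))
c = -9
(k(-6) + c)*m(-7) = (-6 - 9)*((67 + 29*(-7))/(6*(2 - 7))) = -5*(67 - 203)/(2*(-5)) = -5*(-1)*(-136)/(2*5) = -15*68/15 = -68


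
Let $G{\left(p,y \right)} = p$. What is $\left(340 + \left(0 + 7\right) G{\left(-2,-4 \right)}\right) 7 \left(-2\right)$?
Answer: $-4564$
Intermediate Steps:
$\left(340 + \left(0 + 7\right) G{\left(-2,-4 \right)}\right) 7 \left(-2\right) = \left(340 + \left(0 + 7\right) \left(-2\right)\right) 7 \left(-2\right) = \left(340 + 7 \left(-2\right)\right) \left(-14\right) = \left(340 - 14\right) \left(-14\right) = 326 \left(-14\right) = -4564$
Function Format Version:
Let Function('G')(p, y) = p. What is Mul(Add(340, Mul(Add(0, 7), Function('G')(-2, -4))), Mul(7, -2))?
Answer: -4564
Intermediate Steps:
Mul(Add(340, Mul(Add(0, 7), Function('G')(-2, -4))), Mul(7, -2)) = Mul(Add(340, Mul(Add(0, 7), -2)), Mul(7, -2)) = Mul(Add(340, Mul(7, -2)), -14) = Mul(Add(340, -14), -14) = Mul(326, -14) = -4564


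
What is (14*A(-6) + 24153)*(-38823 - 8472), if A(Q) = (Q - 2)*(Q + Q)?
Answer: -1205880615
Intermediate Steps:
A(Q) = 2*Q*(-2 + Q) (A(Q) = (-2 + Q)*(2*Q) = 2*Q*(-2 + Q))
(14*A(-6) + 24153)*(-38823 - 8472) = (14*(2*(-6)*(-2 - 6)) + 24153)*(-38823 - 8472) = (14*(2*(-6)*(-8)) + 24153)*(-47295) = (14*96 + 24153)*(-47295) = (1344 + 24153)*(-47295) = 25497*(-47295) = -1205880615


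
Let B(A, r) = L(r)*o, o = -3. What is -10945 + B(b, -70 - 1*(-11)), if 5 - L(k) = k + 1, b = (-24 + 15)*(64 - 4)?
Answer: -11134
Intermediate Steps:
b = -540 (b = -9*60 = -540)
L(k) = 4 - k (L(k) = 5 - (k + 1) = 5 - (1 + k) = 5 + (-1 - k) = 4 - k)
B(A, r) = -12 + 3*r (B(A, r) = (4 - r)*(-3) = -12 + 3*r)
-10945 + B(b, -70 - 1*(-11)) = -10945 + (-12 + 3*(-70 - 1*(-11))) = -10945 + (-12 + 3*(-70 + 11)) = -10945 + (-12 + 3*(-59)) = -10945 + (-12 - 177) = -10945 - 189 = -11134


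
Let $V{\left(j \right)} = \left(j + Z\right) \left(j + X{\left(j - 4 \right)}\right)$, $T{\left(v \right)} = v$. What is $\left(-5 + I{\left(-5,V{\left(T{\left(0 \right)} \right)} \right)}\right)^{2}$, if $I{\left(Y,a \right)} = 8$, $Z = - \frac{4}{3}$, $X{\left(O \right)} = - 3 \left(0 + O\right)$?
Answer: $9$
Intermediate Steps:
$X{\left(O \right)} = - 3 O$
$Z = - \frac{4}{3}$ ($Z = \left(-4\right) \frac{1}{3} = - \frac{4}{3} \approx -1.3333$)
$V{\left(j \right)} = \left(12 - 2 j\right) \left(- \frac{4}{3} + j\right)$ ($V{\left(j \right)} = \left(j - \frac{4}{3}\right) \left(j - 3 \left(j - 4\right)\right) = \left(- \frac{4}{3} + j\right) \left(j - 3 \left(-4 + j\right)\right) = \left(- \frac{4}{3} + j\right) \left(j - \left(-12 + 3 j\right)\right) = \left(- \frac{4}{3} + j\right) \left(12 - 2 j\right) = \left(12 - 2 j\right) \left(- \frac{4}{3} + j\right)$)
$\left(-5 + I{\left(-5,V{\left(T{\left(0 \right)} \right)} \right)}\right)^{2} = \left(-5 + 8\right)^{2} = 3^{2} = 9$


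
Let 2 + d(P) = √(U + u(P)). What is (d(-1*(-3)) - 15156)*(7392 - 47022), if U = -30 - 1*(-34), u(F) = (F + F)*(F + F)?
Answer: 600711540 - 79260*√10 ≈ 6.0046e+8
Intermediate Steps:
u(F) = 4*F² (u(F) = (2*F)*(2*F) = 4*F²)
U = 4 (U = -30 + 34 = 4)
d(P) = -2 + √(4 + 4*P²)
(d(-1*(-3)) - 15156)*(7392 - 47022) = ((-2 + 2*√(1 + (-1*(-3))²)) - 15156)*(7392 - 47022) = ((-2 + 2*√(1 + 3²)) - 15156)*(-39630) = ((-2 + 2*√(1 + 9)) - 15156)*(-39630) = ((-2 + 2*√10) - 15156)*(-39630) = (-15158 + 2*√10)*(-39630) = 600711540 - 79260*√10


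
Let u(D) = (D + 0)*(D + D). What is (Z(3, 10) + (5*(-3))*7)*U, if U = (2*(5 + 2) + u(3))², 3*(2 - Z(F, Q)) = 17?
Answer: -333824/3 ≈ -1.1127e+5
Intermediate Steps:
Z(F, Q) = -11/3 (Z(F, Q) = 2 - ⅓*17 = 2 - 17/3 = -11/3)
u(D) = 2*D² (u(D) = D*(2*D) = 2*D²)
U = 1024 (U = (2*(5 + 2) + 2*3²)² = (2*7 + 2*9)² = (14 + 18)² = 32² = 1024)
(Z(3, 10) + (5*(-3))*7)*U = (-11/3 + (5*(-3))*7)*1024 = (-11/3 - 15*7)*1024 = (-11/3 - 105)*1024 = -326/3*1024 = -333824/3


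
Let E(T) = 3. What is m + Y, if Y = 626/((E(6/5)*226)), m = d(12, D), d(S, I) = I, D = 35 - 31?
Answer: 1669/339 ≈ 4.9233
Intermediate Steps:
D = 4
m = 4
Y = 313/339 (Y = 626/((3*226)) = 626/678 = 626*(1/678) = 313/339 ≈ 0.92330)
m + Y = 4 + 313/339 = 1669/339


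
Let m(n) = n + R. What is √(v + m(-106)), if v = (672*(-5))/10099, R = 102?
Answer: 2*I*√110472961/10099 ≈ 2.0815*I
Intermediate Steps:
v = -3360/10099 (v = -3360*1/10099 = -3360/10099 ≈ -0.33271)
m(n) = 102 + n (m(n) = n + 102 = 102 + n)
√(v + m(-106)) = √(-3360/10099 + (102 - 106)) = √(-3360/10099 - 4) = √(-43756/10099) = 2*I*√110472961/10099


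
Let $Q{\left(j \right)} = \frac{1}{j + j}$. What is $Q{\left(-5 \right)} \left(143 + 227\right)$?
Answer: $-37$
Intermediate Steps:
$Q{\left(j \right)} = \frac{1}{2 j}$
$Q{\left(-5 \right)} \left(143 + 227\right) = \frac{1}{2 \left(-5\right)} \left(143 + 227\right) = \frac{1}{2} \left(- \frac{1}{5}\right) 370 = \left(- \frac{1}{10}\right) 370 = -37$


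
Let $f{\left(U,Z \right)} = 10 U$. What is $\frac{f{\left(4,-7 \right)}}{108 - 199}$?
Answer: $- \frac{40}{91} \approx -0.43956$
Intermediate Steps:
$\frac{f{\left(4,-7 \right)}}{108 - 199} = \frac{10 \cdot 4}{108 - 199} = \frac{40}{-91} = 40 \left(- \frac{1}{91}\right) = - \frac{40}{91}$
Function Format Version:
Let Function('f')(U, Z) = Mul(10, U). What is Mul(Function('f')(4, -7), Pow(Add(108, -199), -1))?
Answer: Rational(-40, 91) ≈ -0.43956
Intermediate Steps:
Mul(Function('f')(4, -7), Pow(Add(108, -199), -1)) = Mul(Mul(10, 4), Pow(Add(108, -199), -1)) = Mul(40, Pow(-91, -1)) = Mul(40, Rational(-1, 91)) = Rational(-40, 91)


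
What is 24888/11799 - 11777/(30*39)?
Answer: -1356023/170430 ≈ -7.9565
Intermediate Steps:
24888/11799 - 11777/(30*39) = 24888*(1/11799) - 11777/1170 = 8296/3933 - 11777*1/1170 = 8296/3933 - 11777/1170 = -1356023/170430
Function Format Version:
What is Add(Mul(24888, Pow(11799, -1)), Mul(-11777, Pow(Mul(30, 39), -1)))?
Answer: Rational(-1356023, 170430) ≈ -7.9565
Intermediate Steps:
Add(Mul(24888, Pow(11799, -1)), Mul(-11777, Pow(Mul(30, 39), -1))) = Add(Mul(24888, Rational(1, 11799)), Mul(-11777, Pow(1170, -1))) = Add(Rational(8296, 3933), Mul(-11777, Rational(1, 1170))) = Add(Rational(8296, 3933), Rational(-11777, 1170)) = Rational(-1356023, 170430)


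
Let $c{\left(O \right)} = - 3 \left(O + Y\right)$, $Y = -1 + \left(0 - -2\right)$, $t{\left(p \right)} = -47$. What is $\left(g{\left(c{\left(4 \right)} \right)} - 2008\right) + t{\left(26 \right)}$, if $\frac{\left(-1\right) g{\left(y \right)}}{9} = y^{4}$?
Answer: $-457680$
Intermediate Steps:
$Y = 1$ ($Y = -1 + \left(0 + 2\right) = -1 + 2 = 1$)
$c{\left(O \right)} = -3 - 3 O$ ($c{\left(O \right)} = - 3 \left(O + 1\right) = - 3 \left(1 + O\right) = -3 - 3 O$)
$g{\left(y \right)} = - 9 y^{4}$
$\left(g{\left(c{\left(4 \right)} \right)} - 2008\right) + t{\left(26 \right)} = \left(- 9 \left(-3 - 12\right)^{4} - 2008\right) - 47 = \left(- 9 \left(-15\right)^{4} - 2008\right) - 47 = \left(\left(-9\right) 50625 - 2008\right) - 47 = \left(-455625 - 2008\right) - 47 = -457633 - 47 = -457680$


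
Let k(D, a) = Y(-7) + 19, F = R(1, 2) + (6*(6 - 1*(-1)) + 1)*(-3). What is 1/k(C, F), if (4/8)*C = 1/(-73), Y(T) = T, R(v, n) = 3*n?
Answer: 1/12 ≈ 0.083333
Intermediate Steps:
C = -2/73 (C = 2/(-73) = 2*(-1/73) = -2/73 ≈ -0.027397)
F = -123 (F = 3*2 + (6*(6 - 1*(-1)) + 1)*(-3) = 6 + (6*(6 + 1) + 1)*(-3) = 6 + (6*7 + 1)*(-3) = 6 + (42 + 1)*(-3) = 6 + 43*(-3) = 6 - 129 = -123)
k(D, a) = 12 (k(D, a) = -7 + 19 = 12)
1/k(C, F) = 1/12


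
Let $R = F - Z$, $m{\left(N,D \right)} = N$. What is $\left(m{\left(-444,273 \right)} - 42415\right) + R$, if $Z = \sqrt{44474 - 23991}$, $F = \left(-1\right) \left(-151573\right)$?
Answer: $108714 - \sqrt{20483} \approx 1.0857 \cdot 10^{5}$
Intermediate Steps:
$F = 151573$
$Z = \sqrt{20483} \approx 143.12$
$R = 151573 - \sqrt{20483} \approx 1.5143 \cdot 10^{5}$
$\left(m{\left(-444,273 \right)} - 42415\right) + R = \left(-444 - 42415\right) + \left(151573 - \sqrt{20483}\right) = -42859 + \left(151573 - \sqrt{20483}\right) = 108714 - \sqrt{20483}$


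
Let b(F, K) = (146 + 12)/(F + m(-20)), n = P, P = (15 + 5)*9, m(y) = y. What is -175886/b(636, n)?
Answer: -54172888/79 ≈ -6.8573e+5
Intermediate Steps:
P = 180 (P = 20*9 = 180)
n = 180
b(F, K) = 158/(-20 + F) (b(F, K) = (146 + 12)/(F - 20) = 158/(-20 + F))
-175886/b(636, n) = -175886/(158/(-20 + 636)) = -175886/(158/616) = -175886/(158*(1/616)) = -175886/79/308 = -175886*308/79 = -54172888/79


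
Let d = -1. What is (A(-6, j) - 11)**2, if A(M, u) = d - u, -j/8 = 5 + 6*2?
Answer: 15376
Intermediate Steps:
j = -136 (j = -8*(5 + 6*2) = -8*(5 + 12) = -8*17 = -136)
A(M, u) = -1 - u
(A(-6, j) - 11)**2 = ((-1 - 1*(-136)) - 11)**2 = ((-1 + 136) - 11)**2 = (135 - 11)**2 = 124**2 = 15376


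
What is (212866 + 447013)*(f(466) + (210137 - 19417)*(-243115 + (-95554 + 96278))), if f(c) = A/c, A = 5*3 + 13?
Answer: -7107763306653178334/233 ≈ -3.0505e+16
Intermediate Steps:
A = 28 (A = 15 + 13 = 28)
f(c) = 28/c
(212866 + 447013)*(f(466) + (210137 - 19417)*(-243115 + (-95554 + 96278))) = (212866 + 447013)*(28/466 + (210137 - 19417)*(-243115 + (-95554 + 96278))) = 659879*(28*(1/466) + 190720*(-243115 + 724)) = 659879*(14/233 + 190720*(-242391)) = 659879*(14/233 - 46228811520) = 659879*(-10771313084146/233) = -7107763306653178334/233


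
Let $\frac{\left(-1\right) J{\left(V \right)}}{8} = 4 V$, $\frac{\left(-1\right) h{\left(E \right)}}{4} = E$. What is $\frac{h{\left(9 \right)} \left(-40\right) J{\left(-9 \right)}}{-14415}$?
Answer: $- \frac{27648}{961} \approx -28.77$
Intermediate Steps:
$h{\left(E \right)} = - 4 E$
$J{\left(V \right)} = - 32 V$ ($J{\left(V \right)} = - 8 \cdot 4 V = - 32 V$)
$\frac{h{\left(9 \right)} \left(-40\right) J{\left(-9 \right)}}{-14415} = \frac{\left(-4\right) 9 \left(-40\right) \left(\left(-32\right) \left(-9\right)\right)}{-14415} = \left(-36\right) \left(-40\right) 288 \left(- \frac{1}{14415}\right) = 1440 \cdot 288 \left(- \frac{1}{14415}\right) = 414720 \left(- \frac{1}{14415}\right) = - \frac{27648}{961}$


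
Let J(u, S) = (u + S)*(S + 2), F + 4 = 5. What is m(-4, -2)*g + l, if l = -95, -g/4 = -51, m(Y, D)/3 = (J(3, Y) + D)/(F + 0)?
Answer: -95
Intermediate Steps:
F = 1 (F = -4 + 5 = 1)
J(u, S) = (2 + S)*(S + u) (J(u, S) = (S + u)*(2 + S) = (2 + S)*(S + u))
m(Y, D) = 18 + 3*D + 3*Y² + 15*Y (m(Y, D) = 3*(((Y² + 2*Y + 2*3 + Y*3) + D)/(1 + 0)) = 3*(((Y² + 2*Y + 6 + 3*Y) + D)/1) = 3*(((6 + Y² + 5*Y) + D)*1) = 3*((6 + D + Y² + 5*Y)*1) = 3*(6 + D + Y² + 5*Y) = 18 + 3*D + 3*Y² + 15*Y)
g = 204 (g = -4*(-51) = 204)
m(-4, -2)*g + l = (18 + 3*(-2) + 3*(-4)² + 15*(-4))*204 - 95 = (18 - 6 + 3*16 - 60)*204 - 95 = (18 - 6 + 48 - 60)*204 - 95 = 0*204 - 95 = 0 - 95 = -95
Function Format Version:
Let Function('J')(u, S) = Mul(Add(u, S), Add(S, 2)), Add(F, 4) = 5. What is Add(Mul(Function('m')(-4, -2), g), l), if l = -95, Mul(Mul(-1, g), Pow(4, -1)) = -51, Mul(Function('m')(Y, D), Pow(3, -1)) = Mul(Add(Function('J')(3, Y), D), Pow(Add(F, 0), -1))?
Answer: -95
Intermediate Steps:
F = 1 (F = Add(-4, 5) = 1)
Function('J')(u, S) = Mul(Add(2, S), Add(S, u)) (Function('J')(u, S) = Mul(Add(S, u), Add(2, S)) = Mul(Add(2, S), Add(S, u)))
Function('m')(Y, D) = Add(18, Mul(3, D), Mul(3, Pow(Y, 2)), Mul(15, Y)) (Function('m')(Y, D) = Mul(3, Mul(Add(Add(Pow(Y, 2), Mul(2, Y), Mul(2, 3), Mul(Y, 3)), D), Pow(Add(1, 0), -1))) = Mul(3, Mul(Add(Add(Pow(Y, 2), Mul(2, Y), 6, Mul(3, Y)), D), Pow(1, -1))) = Mul(3, Mul(Add(Add(6, Pow(Y, 2), Mul(5, Y)), D), 1)) = Mul(3, Mul(Add(6, D, Pow(Y, 2), Mul(5, Y)), 1)) = Mul(3, Add(6, D, Pow(Y, 2), Mul(5, Y))) = Add(18, Mul(3, D), Mul(3, Pow(Y, 2)), Mul(15, Y)))
g = 204 (g = Mul(-4, -51) = 204)
Add(Mul(Function('m')(-4, -2), g), l) = Add(Mul(Add(18, Mul(3, -2), Mul(3, Pow(-4, 2)), Mul(15, -4)), 204), -95) = Add(Mul(Add(18, -6, Mul(3, 16), -60), 204), -95) = Add(Mul(Add(18, -6, 48, -60), 204), -95) = Add(Mul(0, 204), -95) = Add(0, -95) = -95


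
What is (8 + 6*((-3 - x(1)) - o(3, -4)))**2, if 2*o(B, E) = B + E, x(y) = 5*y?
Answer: 1369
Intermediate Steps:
o(B, E) = B/2 + E/2 (o(B, E) = (B + E)/2 = B/2 + E/2)
(8 + 6*((-3 - x(1)) - o(3, -4)))**2 = (8 + 6*((-3 - 5) - ((1/2)*3 + (1/2)*(-4))))**2 = (8 + 6*((-3 - 1*5) - (3/2 - 2)))**2 = (8 + 6*((-3 - 5) - 1*(-1/2)))**2 = (8 + 6*(-8 + 1/2))**2 = (8 + 6*(-15/2))**2 = (8 - 45)**2 = (-37)**2 = 1369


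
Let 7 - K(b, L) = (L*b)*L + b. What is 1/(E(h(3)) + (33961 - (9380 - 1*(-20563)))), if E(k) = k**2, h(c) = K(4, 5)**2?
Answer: 1/88533299 ≈ 1.1295e-8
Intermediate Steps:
K(b, L) = 7 - b - b*L**2 (K(b, L) = 7 - ((L*b)*L + b) = 7 - (b*L**2 + b) = 7 - (b + b*L**2) = 7 + (-b - b*L**2) = 7 - b - b*L**2)
h(c) = 9409 (h(c) = (7 - 1*4 - 1*4*5**2)**2 = (7 - 4 - 1*4*25)**2 = (7 - 4 - 100)**2 = (-97)**2 = 9409)
1/(E(h(3)) + (33961 - (9380 - 1*(-20563)))) = 1/(9409**2 + (33961 - (9380 - 1*(-20563)))) = 1/(88529281 + (33961 - (9380 + 20563))) = 1/(88529281 + (33961 - 1*29943)) = 1/(88529281 + (33961 - 29943)) = 1/(88529281 + 4018) = 1/88533299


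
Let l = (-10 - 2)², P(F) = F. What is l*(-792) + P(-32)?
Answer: -114080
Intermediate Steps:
l = 144 (l = (-12)² = 144)
l*(-792) + P(-32) = 144*(-792) - 32 = -114048 - 32 = -114080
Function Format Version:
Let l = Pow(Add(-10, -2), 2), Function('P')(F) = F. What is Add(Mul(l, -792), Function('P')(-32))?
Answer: -114080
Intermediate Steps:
l = 144 (l = Pow(-12, 2) = 144)
Add(Mul(l, -792), Function('P')(-32)) = Add(Mul(144, -792), -32) = Add(-114048, -32) = -114080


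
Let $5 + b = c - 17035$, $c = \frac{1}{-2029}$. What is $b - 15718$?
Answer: $- \frac{66465983}{2029} \approx -32758.0$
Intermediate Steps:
$c = - \frac{1}{2029} \approx -0.00049285$
$b = - \frac{34574161}{2029}$ ($b = -5 - \frac{34564016}{2029} = - \frac{34574161}{2029} \approx -17040.0$)
$b - 15718 = - \frac{34574161}{2029} - 15718 = - \frac{66465983}{2029}$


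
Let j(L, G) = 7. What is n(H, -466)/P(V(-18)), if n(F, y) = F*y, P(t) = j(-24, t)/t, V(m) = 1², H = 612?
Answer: -285192/7 ≈ -40742.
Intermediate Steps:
V(m) = 1
P(t) = 7/t
n(H, -466)/P(V(-18)) = (612*(-466))/((7/1)) = -285192/(7*1) = -285192/7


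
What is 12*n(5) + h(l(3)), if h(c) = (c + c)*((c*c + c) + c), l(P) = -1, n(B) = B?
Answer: 62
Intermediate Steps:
h(c) = 2*c*(c² + 2*c) (h(c) = (2*c)*((c² + c) + c) = (2*c)*((c + c²) + c) = (2*c)*(c² + 2*c) = 2*c*(c² + 2*c))
12*n(5) + h(l(3)) = 12*5 + 2*(-1)²*(2 - 1) = 60 + 2*1*1 = 60 + 2 = 62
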